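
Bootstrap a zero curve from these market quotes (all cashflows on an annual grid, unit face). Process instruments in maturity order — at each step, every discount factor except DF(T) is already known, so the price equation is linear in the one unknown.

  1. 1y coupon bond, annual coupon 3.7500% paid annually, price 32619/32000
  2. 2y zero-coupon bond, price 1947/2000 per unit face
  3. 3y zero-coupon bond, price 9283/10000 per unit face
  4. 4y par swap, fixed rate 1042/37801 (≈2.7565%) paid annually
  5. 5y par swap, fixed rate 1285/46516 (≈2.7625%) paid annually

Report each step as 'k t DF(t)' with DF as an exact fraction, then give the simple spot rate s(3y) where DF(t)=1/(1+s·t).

1 1 393/400
2 2 1947/2000
3 3 9283/10000
4 4 4479/5000
5 5 1743/2000
s(3y) = (1/(9283/10000) − 1)/(3) = 239/9283 ≈ 2.5746%

step 1 [1y] bond c/1=3/80: DF=(32619/32000 − 3/80·(0))/(1+3/80) = 393/400 ≈ 0.982500
step 2 [2y] zero: DF = P = 1947/2000 ≈ 0.973500
step 3 [3y] zero: DF = P = 9283/10000 ≈ 0.928300
step 4 [4y] swap r/1=1042/37801: DF=(1 − 1042/37801·(0.982500+0.973500+0.928300))/(1+1042/37801) = 4479/5000 ≈ 0.895800
step 5 [5y] swap r/1=1285/46516: DF=(1 − 1285/46516·(0.982500+0.973500+0.928300+0.895800))/(1+1285/46516) = 1743/2000 ≈ 0.871500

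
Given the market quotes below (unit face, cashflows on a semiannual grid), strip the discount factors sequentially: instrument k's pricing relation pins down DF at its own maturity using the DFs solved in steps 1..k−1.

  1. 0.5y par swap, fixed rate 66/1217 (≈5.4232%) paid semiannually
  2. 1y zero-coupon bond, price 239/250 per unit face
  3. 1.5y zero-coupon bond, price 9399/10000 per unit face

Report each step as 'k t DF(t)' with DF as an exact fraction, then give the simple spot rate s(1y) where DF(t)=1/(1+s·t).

1 1/2 1217/1250
2 1 239/250
3 3/2 9399/10000
s(1y) = (1/(239/250) − 1)/(1) = 11/239 ≈ 4.6025%

step 1 [0.5y] swap r/2=33/1217: DF=(1 − 33/1217·(0))/(1+33/1217) = 1217/1250 ≈ 0.973600
step 2 [1y] zero: DF = P = 239/250 ≈ 0.956000
step 3 [1.5y] zero: DF = P = 9399/10000 ≈ 0.939900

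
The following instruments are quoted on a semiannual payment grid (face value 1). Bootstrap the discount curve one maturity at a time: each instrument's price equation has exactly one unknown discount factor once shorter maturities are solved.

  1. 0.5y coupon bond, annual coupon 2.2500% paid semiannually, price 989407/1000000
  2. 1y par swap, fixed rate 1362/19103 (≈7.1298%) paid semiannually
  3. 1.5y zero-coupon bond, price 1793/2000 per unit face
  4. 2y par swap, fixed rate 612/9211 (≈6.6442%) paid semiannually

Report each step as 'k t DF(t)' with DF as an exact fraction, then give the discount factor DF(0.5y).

1 1/2 1223/1250
2 1 9319/10000
3 3/2 1793/2000
4 2 1097/1250
DF(0.5y) = 1223/1250 ≈ 0.978400

step 1 [0.5y] bond c/2=9/800: DF=(989407/1000000 − 9/800·(0))/(1+9/800) = 1223/1250 ≈ 0.978400
step 2 [1y] swap r/2=681/19103: DF=(1 − 681/19103·(0.978400))/(1+681/19103) = 9319/10000 ≈ 0.931900
step 3 [1.5y] zero: DF = P = 1793/2000 ≈ 0.896500
step 4 [2y] swap r/2=306/9211: DF=(1 − 306/9211·(0.978400+0.931900+0.896500))/(1+306/9211) = 1097/1250 ≈ 0.877600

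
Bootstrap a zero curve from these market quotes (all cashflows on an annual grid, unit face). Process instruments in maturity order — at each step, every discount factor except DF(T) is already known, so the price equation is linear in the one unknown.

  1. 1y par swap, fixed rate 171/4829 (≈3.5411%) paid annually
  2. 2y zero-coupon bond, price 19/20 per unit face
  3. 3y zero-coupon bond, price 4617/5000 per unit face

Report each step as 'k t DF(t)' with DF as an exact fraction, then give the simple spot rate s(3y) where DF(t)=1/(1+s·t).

1 1 4829/5000
2 2 19/20
3 3 4617/5000
s(3y) = (1/(4617/5000) − 1)/(3) = 383/13851 ≈ 2.7651%

step 1 [1y] swap r/1=171/4829: DF=(1 − 171/4829·(0))/(1+171/4829) = 4829/5000 ≈ 0.965800
step 2 [2y] zero: DF = P = 19/20 ≈ 0.950000
step 3 [3y] zero: DF = P = 4617/5000 ≈ 0.923400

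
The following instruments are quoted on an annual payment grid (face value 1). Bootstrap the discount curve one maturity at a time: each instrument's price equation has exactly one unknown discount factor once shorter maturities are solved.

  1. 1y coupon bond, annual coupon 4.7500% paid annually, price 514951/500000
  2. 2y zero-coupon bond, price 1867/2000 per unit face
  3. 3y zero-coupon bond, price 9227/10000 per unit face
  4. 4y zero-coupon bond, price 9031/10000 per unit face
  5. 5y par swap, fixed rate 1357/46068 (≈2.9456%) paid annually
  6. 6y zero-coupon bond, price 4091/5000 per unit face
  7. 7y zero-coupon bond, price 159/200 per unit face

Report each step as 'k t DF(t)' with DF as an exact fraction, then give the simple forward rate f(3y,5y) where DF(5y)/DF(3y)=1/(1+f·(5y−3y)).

step 1 [1y] bond c/1=19/400: DF=(514951/500000 − 19/400·(0))/(1+19/400) = 1229/1250 ≈ 0.983200
step 2 [2y] zero: DF = P = 1867/2000 ≈ 0.933500
step 3 [3y] zero: DF = P = 9227/10000 ≈ 0.922700
step 4 [4y] zero: DF = P = 9031/10000 ≈ 0.903100
step 5 [5y] swap r/1=1357/46068: DF=(1 − 1357/46068·(0.983200+0.933500+0.922700+0.903100))/(1+1357/46068) = 8643/10000 ≈ 0.864300
step 6 [6y] zero: DF = P = 4091/5000 ≈ 0.818200
step 7 [7y] zero: DF = P = 159/200 ≈ 0.795000

1 1 1229/1250
2 2 1867/2000
3 3 9227/10000
4 4 9031/10000
5 5 8643/10000
6 6 4091/5000
7 7 159/200
f(3y,5y) = ((9227/10000)/(8643/10000) − 1)/(2) = 292/8643 ≈ 3.3785%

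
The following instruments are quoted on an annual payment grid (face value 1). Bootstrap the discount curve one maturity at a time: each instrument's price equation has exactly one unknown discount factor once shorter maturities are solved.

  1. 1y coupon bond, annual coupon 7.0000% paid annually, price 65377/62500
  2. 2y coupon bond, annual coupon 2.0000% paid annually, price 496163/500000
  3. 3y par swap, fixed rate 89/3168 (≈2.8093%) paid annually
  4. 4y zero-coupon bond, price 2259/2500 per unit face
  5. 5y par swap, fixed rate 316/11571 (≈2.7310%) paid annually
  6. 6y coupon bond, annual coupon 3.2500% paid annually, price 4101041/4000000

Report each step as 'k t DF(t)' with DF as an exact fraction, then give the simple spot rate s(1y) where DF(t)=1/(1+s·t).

1 1 611/625
2 2 9537/10000
3 3 9199/10000
4 4 2259/2500
5 5 546/625
6 6 8473/10000
s(1y) = (1/(611/625) − 1)/(1) = 14/611 ≈ 2.2913%

step 1 [1y] bond c/1=7/100: DF=(65377/62500 − 7/100·(0))/(1+7/100) = 611/625 ≈ 0.977600
step 2 [2y] bond c/1=1/50: DF=(496163/500000 − 1/50·(0.977600))/(1+1/50) = 9537/10000 ≈ 0.953700
step 3 [3y] swap r/1=89/3168: DF=(1 − 89/3168·(0.977600+0.953700))/(1+89/3168) = 9199/10000 ≈ 0.919900
step 4 [4y] zero: DF = P = 2259/2500 ≈ 0.903600
step 5 [5y] swap r/1=316/11571: DF=(1 − 316/11571·(0.977600+0.953700+0.919900+0.903600))/(1+316/11571) = 546/625 ≈ 0.873600
step 6 [6y] bond c/1=13/400: DF=(4101041/4000000 − 13/400·(0.977600+0.953700+0.919900+0.903600+0.873600))/(1+13/400) = 8473/10000 ≈ 0.847300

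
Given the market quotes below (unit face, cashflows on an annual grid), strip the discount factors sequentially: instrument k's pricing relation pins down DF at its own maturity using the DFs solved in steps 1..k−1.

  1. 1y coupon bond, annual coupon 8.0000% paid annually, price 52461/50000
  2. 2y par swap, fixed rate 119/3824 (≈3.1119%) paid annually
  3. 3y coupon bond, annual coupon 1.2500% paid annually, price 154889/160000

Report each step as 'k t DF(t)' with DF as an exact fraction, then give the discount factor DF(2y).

step 1 [1y] bond c/1=2/25: DF=(52461/50000 − 2/25·(0))/(1+2/25) = 1943/2000 ≈ 0.971500
step 2 [2y] swap r/1=119/3824: DF=(1 − 119/3824·(0.971500))/(1+119/3824) = 1881/2000 ≈ 0.940500
step 3 [3y] bond c/1=1/80: DF=(154889/160000 − 1/80·(0.971500+0.940500))/(1+1/80) = 373/400 ≈ 0.932500

1 1 1943/2000
2 2 1881/2000
3 3 373/400
DF(2y) = 1881/2000 ≈ 0.940500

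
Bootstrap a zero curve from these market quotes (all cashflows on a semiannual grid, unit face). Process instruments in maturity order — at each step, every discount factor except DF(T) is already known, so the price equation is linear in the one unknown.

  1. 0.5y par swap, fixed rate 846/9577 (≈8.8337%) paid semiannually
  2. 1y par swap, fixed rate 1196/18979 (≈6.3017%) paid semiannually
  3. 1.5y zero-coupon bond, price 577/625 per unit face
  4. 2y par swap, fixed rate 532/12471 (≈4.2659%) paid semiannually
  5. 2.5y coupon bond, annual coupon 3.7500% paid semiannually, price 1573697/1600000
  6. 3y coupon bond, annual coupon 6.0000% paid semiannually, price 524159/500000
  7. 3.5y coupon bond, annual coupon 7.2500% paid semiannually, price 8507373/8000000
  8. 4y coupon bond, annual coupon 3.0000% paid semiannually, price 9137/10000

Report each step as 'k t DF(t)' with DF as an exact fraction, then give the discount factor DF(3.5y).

1 1/2 9577/10000
2 1 4701/5000
3 3/2 577/625
4 2 4601/5000
5 5/2 4483/5000
6 3 8827/10000
7 7/2 8331/10000
8 4 8063/10000
DF(3.5y) = 8331/10000 ≈ 0.833100

step 1 [0.5y] swap r/2=423/9577: DF=(1 − 423/9577·(0))/(1+423/9577) = 9577/10000 ≈ 0.957700
step 2 [1y] swap r/2=598/18979: DF=(1 − 598/18979·(0.957700))/(1+598/18979) = 4701/5000 ≈ 0.940200
step 3 [1.5y] zero: DF = P = 577/625 ≈ 0.923200
step 4 [2y] swap r/2=266/12471: DF=(1 − 266/12471·(0.957700+0.940200+0.923200))/(1+266/12471) = 4601/5000 ≈ 0.920200
step 5 [2.5y] bond c/2=3/160: DF=(1573697/1600000 − 3/160·(0.957700+0.940200+0.923200+0.920200))/(1+3/160) = 4483/5000 ≈ 0.896600
step 6 [3y] bond c/2=3/100: DF=(524159/500000 − 3/100·(0.957700+0.940200+0.923200+0.920200+0.896600))/(1+3/100) = 8827/10000 ≈ 0.882700
step 7 [3.5y] bond c/2=29/800: DF=(8507373/8000000 − 29/800·(0.957700+0.940200+0.923200+0.920200+0.896600+0.882700))/(1+29/800) = 8331/10000 ≈ 0.833100
step 8 [4y] bond c/2=3/200: DF=(9137/10000 − 3/200·(0.957700+0.940200+0.923200+0.920200+0.896600+0.882700+0.833100))/(1+3/200) = 8063/10000 ≈ 0.806300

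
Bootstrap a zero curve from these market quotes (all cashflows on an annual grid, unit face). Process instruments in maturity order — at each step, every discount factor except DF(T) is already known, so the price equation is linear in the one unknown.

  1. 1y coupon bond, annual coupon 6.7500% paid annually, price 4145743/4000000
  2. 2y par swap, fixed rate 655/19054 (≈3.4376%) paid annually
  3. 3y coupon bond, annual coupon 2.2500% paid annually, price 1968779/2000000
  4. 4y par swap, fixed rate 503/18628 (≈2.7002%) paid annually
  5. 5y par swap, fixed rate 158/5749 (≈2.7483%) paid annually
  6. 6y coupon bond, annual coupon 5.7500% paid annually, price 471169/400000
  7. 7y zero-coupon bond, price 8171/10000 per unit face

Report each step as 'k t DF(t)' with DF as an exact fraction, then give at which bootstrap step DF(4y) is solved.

1 1 9709/10000
2 2 1869/2000
3 3 1151/1250
4 4 4497/5000
5 5 546/625
6 6 4319/5000
7 7 8171/10000
DF(4y) is solved at step 4

step 1 [1y] bond c/1=27/400: DF=(4145743/4000000 − 27/400·(0))/(1+27/400) = 9709/10000 ≈ 0.970900
step 2 [2y] swap r/1=655/19054: DF=(1 − 655/19054·(0.970900))/(1+655/19054) = 1869/2000 ≈ 0.934500
step 3 [3y] bond c/1=9/400: DF=(1968779/2000000 − 9/400·(0.970900+0.934500))/(1+9/400) = 1151/1250 ≈ 0.920800
step 4 [4y] swap r/1=503/18628: DF=(1 − 503/18628·(0.970900+0.934500+0.920800))/(1+503/18628) = 4497/5000 ≈ 0.899400
step 5 [5y] swap r/1=158/5749: DF=(1 − 158/5749·(0.970900+0.934500+0.920800+0.899400))/(1+158/5749) = 546/625 ≈ 0.873600
step 6 [6y] bond c/1=23/400: DF=(471169/400000 − 23/400·(0.970900+0.934500+0.920800+0.899400+0.873600))/(1+23/400) = 4319/5000 ≈ 0.863800
step 7 [7y] zero: DF = P = 8171/10000 ≈ 0.817100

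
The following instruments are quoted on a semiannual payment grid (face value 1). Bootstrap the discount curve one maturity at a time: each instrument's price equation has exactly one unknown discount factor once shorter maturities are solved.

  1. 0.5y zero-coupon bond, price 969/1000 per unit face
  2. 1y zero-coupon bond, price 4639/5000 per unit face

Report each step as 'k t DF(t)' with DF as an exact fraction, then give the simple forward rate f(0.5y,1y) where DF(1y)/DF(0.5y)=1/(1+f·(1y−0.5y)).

step 1 [0.5y] zero: DF = P = 969/1000 ≈ 0.969000
step 2 [1y] zero: DF = P = 4639/5000 ≈ 0.927800

1 1/2 969/1000
2 1 4639/5000
f(0.5y,1y) = ((969/1000)/(4639/5000) − 1)/(1/2) = 412/4639 ≈ 8.8812%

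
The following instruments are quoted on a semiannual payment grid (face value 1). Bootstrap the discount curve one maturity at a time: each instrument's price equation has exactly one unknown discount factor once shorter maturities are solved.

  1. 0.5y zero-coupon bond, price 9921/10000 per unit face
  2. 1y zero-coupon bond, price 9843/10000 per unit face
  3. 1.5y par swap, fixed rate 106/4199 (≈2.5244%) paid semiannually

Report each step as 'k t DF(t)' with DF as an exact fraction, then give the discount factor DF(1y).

step 1 [0.5y] zero: DF = P = 9921/10000 ≈ 0.992100
step 2 [1y] zero: DF = P = 9843/10000 ≈ 0.984300
step 3 [1.5y] swap r/2=53/4199: DF=(1 − 53/4199·(0.992100+0.984300))/(1+53/4199) = 9629/10000 ≈ 0.962900

1 1/2 9921/10000
2 1 9843/10000
3 3/2 9629/10000
DF(1y) = 9843/10000 ≈ 0.984300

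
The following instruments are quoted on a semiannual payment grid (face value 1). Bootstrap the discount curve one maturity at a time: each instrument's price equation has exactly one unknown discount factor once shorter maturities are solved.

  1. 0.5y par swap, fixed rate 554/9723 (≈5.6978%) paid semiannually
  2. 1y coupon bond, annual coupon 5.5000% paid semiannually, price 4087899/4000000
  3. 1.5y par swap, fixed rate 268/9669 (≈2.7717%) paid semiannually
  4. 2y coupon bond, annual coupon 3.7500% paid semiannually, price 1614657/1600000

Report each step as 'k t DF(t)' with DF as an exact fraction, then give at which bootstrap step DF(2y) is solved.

1 1/2 9723/10000
2 1 4843/5000
3 3/2 4799/5000
4 2 2343/2500
DF(2y) is solved at step 4

step 1 [0.5y] swap r/2=277/9723: DF=(1 − 277/9723·(0))/(1+277/9723) = 9723/10000 ≈ 0.972300
step 2 [1y] bond c/2=11/400: DF=(4087899/4000000 − 11/400·(0.972300))/(1+11/400) = 4843/5000 ≈ 0.968600
step 3 [1.5y] swap r/2=134/9669: DF=(1 − 134/9669·(0.972300+0.968600))/(1+134/9669) = 4799/5000 ≈ 0.959800
step 4 [2y] bond c/2=3/160: DF=(1614657/1600000 − 3/160·(0.972300+0.968600+0.959800))/(1+3/160) = 2343/2500 ≈ 0.937200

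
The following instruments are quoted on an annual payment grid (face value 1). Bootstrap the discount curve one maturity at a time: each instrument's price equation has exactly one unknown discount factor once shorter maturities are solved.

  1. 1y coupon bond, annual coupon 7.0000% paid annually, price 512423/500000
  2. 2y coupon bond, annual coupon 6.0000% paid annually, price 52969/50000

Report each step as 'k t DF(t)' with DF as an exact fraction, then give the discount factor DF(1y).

step 1 [1y] bond c/1=7/100: DF=(512423/500000 − 7/100·(0))/(1+7/100) = 4789/5000 ≈ 0.957800
step 2 [2y] bond c/1=3/50: DF=(52969/50000 − 3/50·(0.957800))/(1+3/50) = 2363/2500 ≈ 0.945200

1 1 4789/5000
2 2 2363/2500
DF(1y) = 4789/5000 ≈ 0.957800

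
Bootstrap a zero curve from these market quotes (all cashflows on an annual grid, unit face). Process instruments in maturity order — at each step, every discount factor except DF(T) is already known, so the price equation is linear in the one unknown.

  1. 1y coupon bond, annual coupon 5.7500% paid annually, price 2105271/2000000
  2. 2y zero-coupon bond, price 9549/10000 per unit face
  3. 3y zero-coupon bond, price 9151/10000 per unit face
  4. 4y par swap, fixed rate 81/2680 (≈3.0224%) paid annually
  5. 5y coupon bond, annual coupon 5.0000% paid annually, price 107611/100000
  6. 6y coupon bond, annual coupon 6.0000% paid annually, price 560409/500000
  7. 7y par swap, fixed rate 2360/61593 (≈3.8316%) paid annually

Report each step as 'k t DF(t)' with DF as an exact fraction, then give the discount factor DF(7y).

step 1 [1y] bond c/1=23/400: DF=(2105271/2000000 − 23/400·(0))/(1+23/400) = 4977/5000 ≈ 0.995400
step 2 [2y] zero: DF = P = 9549/10000 ≈ 0.954900
step 3 [3y] zero: DF = P = 9151/10000 ≈ 0.915100
step 4 [4y] swap r/1=81/2680: DF=(1 − 81/2680·(0.995400+0.954900+0.915100))/(1+81/2680) = 4433/5000 ≈ 0.886600
step 5 [5y] bond c/1=1/20: DF=(107611/100000 − 1/20·(0.995400+0.954900+0.915100+0.886600))/(1+1/20) = 4231/5000 ≈ 0.846200
step 6 [6y] bond c/1=3/50: DF=(560409/500000 − 3/50·(0.995400+0.954900+0.915100+0.886600+0.846200))/(1+3/50) = 7971/10000 ≈ 0.797100
step 7 [7y] swap r/1=2360/61593: DF=(1 − 2360/61593·(0.995400+0.954900+0.915100+0.886600+0.846200+0.797100))/(1+2360/61593) = 191/250 ≈ 0.764000

1 1 4977/5000
2 2 9549/10000
3 3 9151/10000
4 4 4433/5000
5 5 4231/5000
6 6 7971/10000
7 7 191/250
DF(7y) = 191/250 ≈ 0.764000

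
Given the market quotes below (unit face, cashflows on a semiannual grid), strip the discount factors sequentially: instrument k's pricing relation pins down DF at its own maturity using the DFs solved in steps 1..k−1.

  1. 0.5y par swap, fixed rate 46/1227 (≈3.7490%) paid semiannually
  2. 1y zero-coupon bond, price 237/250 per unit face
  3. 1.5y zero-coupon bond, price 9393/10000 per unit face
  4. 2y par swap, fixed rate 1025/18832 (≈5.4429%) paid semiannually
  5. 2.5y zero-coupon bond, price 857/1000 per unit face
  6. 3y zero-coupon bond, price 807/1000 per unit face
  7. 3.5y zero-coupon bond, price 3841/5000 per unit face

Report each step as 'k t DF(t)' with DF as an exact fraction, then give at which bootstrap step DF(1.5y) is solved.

step 1 [0.5y] swap r/2=23/1227: DF=(1 − 23/1227·(0))/(1+23/1227) = 1227/1250 ≈ 0.981600
step 2 [1y] zero: DF = P = 237/250 ≈ 0.948000
step 3 [1.5y] zero: DF = P = 9393/10000 ≈ 0.939300
step 4 [2y] swap r/2=1025/37664: DF=(1 − 1025/37664·(0.981600+0.948000+0.939300))/(1+1025/37664) = 359/400 ≈ 0.897500
step 5 [2.5y] zero: DF = P = 857/1000 ≈ 0.857000
step 6 [3y] zero: DF = P = 807/1000 ≈ 0.807000
step 7 [3.5y] zero: DF = P = 3841/5000 ≈ 0.768200

1 1/2 1227/1250
2 1 237/250
3 3/2 9393/10000
4 2 359/400
5 5/2 857/1000
6 3 807/1000
7 7/2 3841/5000
DF(1.5y) is solved at step 3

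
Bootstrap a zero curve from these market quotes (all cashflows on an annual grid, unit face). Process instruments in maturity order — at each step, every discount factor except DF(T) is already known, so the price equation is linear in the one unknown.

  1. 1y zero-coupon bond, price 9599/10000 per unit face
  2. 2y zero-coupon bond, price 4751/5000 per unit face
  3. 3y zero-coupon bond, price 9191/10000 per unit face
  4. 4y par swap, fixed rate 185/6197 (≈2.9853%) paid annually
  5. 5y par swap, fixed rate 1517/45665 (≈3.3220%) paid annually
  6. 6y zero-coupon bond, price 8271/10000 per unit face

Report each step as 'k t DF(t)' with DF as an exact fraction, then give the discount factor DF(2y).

step 1 [1y] zero: DF = P = 9599/10000 ≈ 0.959900
step 2 [2y] zero: DF = P = 4751/5000 ≈ 0.950200
step 3 [3y] zero: DF = P = 9191/10000 ≈ 0.919100
step 4 [4y] swap r/1=185/6197: DF=(1 − 185/6197·(0.959900+0.950200+0.919100))/(1+185/6197) = 889/1000 ≈ 0.889000
step 5 [5y] swap r/1=1517/45665: DF=(1 − 1517/45665·(0.959900+0.950200+0.919100+0.889000))/(1+1517/45665) = 8483/10000 ≈ 0.848300
step 6 [6y] zero: DF = P = 8271/10000 ≈ 0.827100

1 1 9599/10000
2 2 4751/5000
3 3 9191/10000
4 4 889/1000
5 5 8483/10000
6 6 8271/10000
DF(2y) = 4751/5000 ≈ 0.950200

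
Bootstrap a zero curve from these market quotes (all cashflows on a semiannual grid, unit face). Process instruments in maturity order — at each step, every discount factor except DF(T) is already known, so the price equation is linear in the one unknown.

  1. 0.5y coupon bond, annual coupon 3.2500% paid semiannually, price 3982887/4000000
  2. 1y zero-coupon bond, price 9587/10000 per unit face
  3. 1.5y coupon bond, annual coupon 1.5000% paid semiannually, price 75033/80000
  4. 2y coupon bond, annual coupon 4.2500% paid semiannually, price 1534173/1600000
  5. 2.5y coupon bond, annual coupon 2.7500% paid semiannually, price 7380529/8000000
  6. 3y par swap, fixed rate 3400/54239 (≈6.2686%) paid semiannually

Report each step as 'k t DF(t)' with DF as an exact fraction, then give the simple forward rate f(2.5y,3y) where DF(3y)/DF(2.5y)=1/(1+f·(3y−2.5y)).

1 1/2 4899/5000
2 1 9587/10000
3 3/2 1833/2000
4 2 1759/2000
5 5/2 4297/5000
6 3 83/100
f(2.5y,3y) = ((4297/5000)/(83/100) − 1)/(1/2) = 147/2075 ≈ 7.0843%

step 1 [0.5y] bond c/2=13/800: DF=(3982887/4000000 − 13/800·(0))/(1+13/800) = 4899/5000 ≈ 0.979800
step 2 [1y] zero: DF = P = 9587/10000 ≈ 0.958700
step 3 [1.5y] bond c/2=3/400: DF=(75033/80000 − 3/400·(0.979800+0.958700))/(1+3/400) = 1833/2000 ≈ 0.916500
step 4 [2y] bond c/2=17/800: DF=(1534173/1600000 − 17/800·(0.979800+0.958700+0.916500))/(1+17/800) = 1759/2000 ≈ 0.879500
step 5 [2.5y] bond c/2=11/800: DF=(7380529/8000000 − 11/800·(0.979800+0.958700+0.916500+0.879500))/(1+11/800) = 4297/5000 ≈ 0.859400
step 6 [3y] swap r/2=1700/54239: DF=(1 − 1700/54239·(0.979800+0.958700+0.916500+0.879500+0.859400))/(1+1700/54239) = 83/100 ≈ 0.830000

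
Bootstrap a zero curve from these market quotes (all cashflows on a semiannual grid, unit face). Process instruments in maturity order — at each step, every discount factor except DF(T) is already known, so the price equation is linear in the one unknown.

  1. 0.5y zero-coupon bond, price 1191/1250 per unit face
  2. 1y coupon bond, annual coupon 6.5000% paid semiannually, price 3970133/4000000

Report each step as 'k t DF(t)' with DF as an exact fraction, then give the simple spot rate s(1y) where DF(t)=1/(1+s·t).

1 1/2 1191/1250
2 1 9313/10000
s(1y) = (1/(9313/10000) − 1)/(1) = 687/9313 ≈ 7.3768%

step 1 [0.5y] zero: DF = P = 1191/1250 ≈ 0.952800
step 2 [1y] bond c/2=13/400: DF=(3970133/4000000 − 13/400·(0.952800))/(1+13/400) = 9313/10000 ≈ 0.931300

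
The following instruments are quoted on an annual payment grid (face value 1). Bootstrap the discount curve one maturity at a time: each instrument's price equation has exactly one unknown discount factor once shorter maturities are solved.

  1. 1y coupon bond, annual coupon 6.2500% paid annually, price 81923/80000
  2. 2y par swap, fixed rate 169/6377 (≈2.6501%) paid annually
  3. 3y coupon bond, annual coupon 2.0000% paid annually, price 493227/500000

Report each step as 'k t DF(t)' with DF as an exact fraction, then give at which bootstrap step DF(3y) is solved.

1 1 4819/5000
2 2 9493/10000
3 3 581/625
DF(3y) is solved at step 3

step 1 [1y] bond c/1=1/16: DF=(81923/80000 − 1/16·(0))/(1+1/16) = 4819/5000 ≈ 0.963800
step 2 [2y] swap r/1=169/6377: DF=(1 − 169/6377·(0.963800))/(1+169/6377) = 9493/10000 ≈ 0.949300
step 3 [3y] bond c/1=1/50: DF=(493227/500000 − 1/50·(0.963800+0.949300))/(1+1/50) = 581/625 ≈ 0.929600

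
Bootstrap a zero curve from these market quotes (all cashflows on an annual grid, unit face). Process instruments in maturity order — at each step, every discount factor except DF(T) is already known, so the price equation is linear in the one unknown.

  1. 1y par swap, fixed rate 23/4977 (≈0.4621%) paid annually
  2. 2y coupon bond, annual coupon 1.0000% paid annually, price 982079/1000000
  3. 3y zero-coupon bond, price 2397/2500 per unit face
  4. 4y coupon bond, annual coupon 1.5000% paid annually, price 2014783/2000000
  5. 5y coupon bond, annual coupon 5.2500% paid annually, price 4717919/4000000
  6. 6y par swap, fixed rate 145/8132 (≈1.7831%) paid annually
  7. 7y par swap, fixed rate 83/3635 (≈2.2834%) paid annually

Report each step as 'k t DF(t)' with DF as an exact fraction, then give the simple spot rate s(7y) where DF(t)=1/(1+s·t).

1 1 4977/5000
2 2 77/80
3 3 2397/2500
4 4 4747/5000
5 5 4639/5000
6 6 1797/2000
7 7 4253/5000
s(7y) = (1/(4253/5000) − 1)/(7) = 747/29771 ≈ 2.5092%

step 1 [1y] swap r/1=23/4977: DF=(1 − 23/4977·(0))/(1+23/4977) = 4977/5000 ≈ 0.995400
step 2 [2y] bond c/1=1/100: DF=(982079/1000000 − 1/100·(0.995400))/(1+1/100) = 77/80 ≈ 0.962500
step 3 [3y] zero: DF = P = 2397/2500 ≈ 0.958800
step 4 [4y] bond c/1=3/200: DF=(2014783/2000000 − 3/200·(0.995400+0.962500+0.958800))/(1+3/200) = 4747/5000 ≈ 0.949400
step 5 [5y] bond c/1=21/400: DF=(4717919/4000000 − 21/400·(0.995400+0.962500+0.958800+0.949400))/(1+21/400) = 4639/5000 ≈ 0.927800
step 6 [6y] swap r/1=145/8132: DF=(1 − 145/8132·(0.995400+0.962500+0.958800+0.949400+0.927800))/(1+145/8132) = 1797/2000 ≈ 0.898500
step 7 [7y] swap r/1=83/3635: DF=(1 − 83/3635·(0.995400+0.962500+0.958800+0.949400+0.927800+0.898500))/(1+83/3635) = 4253/5000 ≈ 0.850600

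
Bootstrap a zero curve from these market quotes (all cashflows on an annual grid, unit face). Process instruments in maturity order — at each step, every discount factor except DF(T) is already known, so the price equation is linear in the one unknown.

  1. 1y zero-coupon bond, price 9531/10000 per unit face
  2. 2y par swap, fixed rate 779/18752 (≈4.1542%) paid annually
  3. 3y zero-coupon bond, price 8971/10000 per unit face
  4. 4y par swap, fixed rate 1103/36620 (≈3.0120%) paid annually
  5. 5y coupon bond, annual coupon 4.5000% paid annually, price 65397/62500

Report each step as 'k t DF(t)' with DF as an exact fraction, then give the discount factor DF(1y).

step 1 [1y] zero: DF = P = 9531/10000 ≈ 0.953100
step 2 [2y] swap r/1=779/18752: DF=(1 − 779/18752·(0.953100))/(1+779/18752) = 9221/10000 ≈ 0.922100
step 3 [3y] zero: DF = P = 8971/10000 ≈ 0.897100
step 4 [4y] swap r/1=1103/36620: DF=(1 − 1103/36620·(0.953100+0.922100+0.897100))/(1+1103/36620) = 8897/10000 ≈ 0.889700
step 5 [5y] bond c/1=9/200: DF=(65397/62500 − 9/200·(0.953100+0.922100+0.897100+0.889700))/(1+9/200) = 2109/2500 ≈ 0.843600

1 1 9531/10000
2 2 9221/10000
3 3 8971/10000
4 4 8897/10000
5 5 2109/2500
DF(1y) = 9531/10000 ≈ 0.953100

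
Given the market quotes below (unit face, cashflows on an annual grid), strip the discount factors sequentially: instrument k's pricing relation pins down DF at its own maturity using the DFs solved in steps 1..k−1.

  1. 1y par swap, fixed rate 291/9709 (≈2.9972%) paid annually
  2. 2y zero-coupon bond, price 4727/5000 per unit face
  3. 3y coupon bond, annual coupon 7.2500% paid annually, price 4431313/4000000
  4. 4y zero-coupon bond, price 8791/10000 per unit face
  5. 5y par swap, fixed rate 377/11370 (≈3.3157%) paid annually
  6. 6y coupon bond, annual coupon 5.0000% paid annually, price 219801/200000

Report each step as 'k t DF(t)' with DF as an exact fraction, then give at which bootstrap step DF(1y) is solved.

step 1 [1y] swap r/1=291/9709: DF=(1 − 291/9709·(0))/(1+291/9709) = 9709/10000 ≈ 0.970900
step 2 [2y] zero: DF = P = 4727/5000 ≈ 0.945400
step 3 [3y] bond c/1=29/400: DF=(4431313/4000000 − 29/400·(0.970900+0.945400))/(1+29/400) = 4517/5000 ≈ 0.903400
step 4 [4y] zero: DF = P = 8791/10000 ≈ 0.879100
step 5 [5y] swap r/1=377/11370: DF=(1 − 377/11370·(0.970900+0.945400+0.903400+0.879100))/(1+377/11370) = 2123/2500 ≈ 0.849200
step 6 [6y] bond c/1=1/20: DF=(219801/200000 − 1/20·(0.970900+0.945400+0.903400+0.879100+0.849200))/(1+1/20) = 8301/10000 ≈ 0.830100

1 1 9709/10000
2 2 4727/5000
3 3 4517/5000
4 4 8791/10000
5 5 2123/2500
6 6 8301/10000
DF(1y) is solved at step 1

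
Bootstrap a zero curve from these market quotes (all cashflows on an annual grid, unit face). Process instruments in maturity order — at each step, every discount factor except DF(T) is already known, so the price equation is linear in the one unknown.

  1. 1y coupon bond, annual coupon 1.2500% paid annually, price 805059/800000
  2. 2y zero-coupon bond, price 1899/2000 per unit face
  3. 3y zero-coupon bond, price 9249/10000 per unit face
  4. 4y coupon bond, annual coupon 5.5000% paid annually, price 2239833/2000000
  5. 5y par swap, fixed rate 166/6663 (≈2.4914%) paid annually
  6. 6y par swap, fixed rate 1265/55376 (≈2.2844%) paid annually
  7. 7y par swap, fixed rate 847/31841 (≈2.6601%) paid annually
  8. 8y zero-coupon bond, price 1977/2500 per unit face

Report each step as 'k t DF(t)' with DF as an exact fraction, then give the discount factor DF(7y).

1 1 9939/10000
2 2 1899/2000
3 3 9249/10000
4 4 114/125
5 5 4419/5000
6 6 1747/2000
7 7 4153/5000
8 8 1977/2500
DF(7y) = 4153/5000 ≈ 0.830600

step 1 [1y] bond c/1=1/80: DF=(805059/800000 − 1/80·(0))/(1+1/80) = 9939/10000 ≈ 0.993900
step 2 [2y] zero: DF = P = 1899/2000 ≈ 0.949500
step 3 [3y] zero: DF = P = 9249/10000 ≈ 0.924900
step 4 [4y] bond c/1=11/200: DF=(2239833/2000000 − 11/200·(0.993900+0.949500+0.924900))/(1+11/200) = 114/125 ≈ 0.912000
step 5 [5y] swap r/1=166/6663: DF=(1 − 166/6663·(0.993900+0.949500+0.924900+0.912000))/(1+166/6663) = 4419/5000 ≈ 0.883800
step 6 [6y] swap r/1=1265/55376: DF=(1 − 1265/55376·(0.993900+0.949500+0.924900+0.912000+0.883800))/(1+1265/55376) = 1747/2000 ≈ 0.873500
step 7 [7y] swap r/1=847/31841: DF=(1 − 847/31841·(0.993900+0.949500+0.924900+0.912000+0.883800+0.873500))/(1+847/31841) = 4153/5000 ≈ 0.830600
step 8 [8y] zero: DF = P = 1977/2500 ≈ 0.790800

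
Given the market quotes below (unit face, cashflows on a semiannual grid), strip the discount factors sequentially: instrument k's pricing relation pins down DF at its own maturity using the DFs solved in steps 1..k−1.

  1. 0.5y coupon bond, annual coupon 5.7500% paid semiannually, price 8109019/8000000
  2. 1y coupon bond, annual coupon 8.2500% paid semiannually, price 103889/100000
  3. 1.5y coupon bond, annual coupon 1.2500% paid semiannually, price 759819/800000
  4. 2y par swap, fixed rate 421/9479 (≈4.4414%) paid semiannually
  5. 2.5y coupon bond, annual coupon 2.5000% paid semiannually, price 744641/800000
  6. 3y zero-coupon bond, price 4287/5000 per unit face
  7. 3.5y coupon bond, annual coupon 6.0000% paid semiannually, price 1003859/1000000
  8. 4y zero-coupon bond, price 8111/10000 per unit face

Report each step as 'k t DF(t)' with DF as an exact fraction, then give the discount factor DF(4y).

1 1/2 9853/10000
2 1 9587/10000
3 3/2 4659/5000
4 2 4579/5000
5 5/2 349/400
6 3 4287/5000
7 7/2 4069/5000
8 4 8111/10000
DF(4y) = 8111/10000 ≈ 0.811100

step 1 [0.5y] bond c/2=23/800: DF=(8109019/8000000 − 23/800·(0))/(1+23/800) = 9853/10000 ≈ 0.985300
step 2 [1y] bond c/2=33/800: DF=(103889/100000 − 33/800·(0.985300))/(1+33/800) = 9587/10000 ≈ 0.958700
step 3 [1.5y] bond c/2=1/160: DF=(759819/800000 − 1/160·(0.985300+0.958700))/(1+1/160) = 4659/5000 ≈ 0.931800
step 4 [2y] swap r/2=421/18958: DF=(1 − 421/18958·(0.985300+0.958700+0.931800))/(1+421/18958) = 4579/5000 ≈ 0.915800
step 5 [2.5y] bond c/2=1/80: DF=(744641/800000 − 1/80·(0.985300+0.958700+0.931800+0.915800))/(1+1/80) = 349/400 ≈ 0.872500
step 6 [3y] zero: DF = P = 4287/5000 ≈ 0.857400
step 7 [3.5y] bond c/2=3/100: DF=(1003859/1000000 − 3/100·(0.985300+0.958700+0.931800+0.915800+0.872500+0.857400))/(1+3/100) = 4069/5000 ≈ 0.813800
step 8 [4y] zero: DF = P = 8111/10000 ≈ 0.811100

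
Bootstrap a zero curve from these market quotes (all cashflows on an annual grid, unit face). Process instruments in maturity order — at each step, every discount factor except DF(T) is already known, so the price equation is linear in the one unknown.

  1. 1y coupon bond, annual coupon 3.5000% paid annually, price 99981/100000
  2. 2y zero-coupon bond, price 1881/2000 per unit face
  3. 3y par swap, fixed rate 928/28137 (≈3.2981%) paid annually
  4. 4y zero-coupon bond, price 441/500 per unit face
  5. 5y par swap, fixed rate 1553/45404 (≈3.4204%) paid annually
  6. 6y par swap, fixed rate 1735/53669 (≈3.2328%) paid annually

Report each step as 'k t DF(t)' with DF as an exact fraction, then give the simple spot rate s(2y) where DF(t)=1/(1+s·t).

1 1 483/500
2 2 1881/2000
3 3 567/625
4 4 441/500
5 5 8447/10000
6 6 1653/2000
s(2y) = (1/(1881/2000) − 1)/(2) = 119/3762 ≈ 3.1632%

step 1 [1y] bond c/1=7/200: DF=(99981/100000 − 7/200·(0))/(1+7/200) = 483/500 ≈ 0.966000
step 2 [2y] zero: DF = P = 1881/2000 ≈ 0.940500
step 3 [3y] swap r/1=928/28137: DF=(1 − 928/28137·(0.966000+0.940500))/(1+928/28137) = 567/625 ≈ 0.907200
step 4 [4y] zero: DF = P = 441/500 ≈ 0.882000
step 5 [5y] swap r/1=1553/45404: DF=(1 − 1553/45404·(0.966000+0.940500+0.907200+0.882000))/(1+1553/45404) = 8447/10000 ≈ 0.844700
step 6 [6y] swap r/1=1735/53669: DF=(1 − 1735/53669·(0.966000+0.940500+0.907200+0.882000+0.844700))/(1+1735/53669) = 1653/2000 ≈ 0.826500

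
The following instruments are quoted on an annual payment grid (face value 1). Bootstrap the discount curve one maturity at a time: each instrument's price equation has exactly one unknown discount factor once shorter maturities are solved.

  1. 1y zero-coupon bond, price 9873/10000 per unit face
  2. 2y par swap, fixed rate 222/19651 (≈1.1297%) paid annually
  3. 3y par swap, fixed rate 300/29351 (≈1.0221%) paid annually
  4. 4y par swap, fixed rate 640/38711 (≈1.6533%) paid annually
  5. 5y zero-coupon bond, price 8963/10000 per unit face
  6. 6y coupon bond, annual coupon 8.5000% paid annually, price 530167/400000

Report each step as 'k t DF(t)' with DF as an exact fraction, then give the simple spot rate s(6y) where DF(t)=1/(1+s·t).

step 1 [1y] zero: DF = P = 9873/10000 ≈ 0.987300
step 2 [2y] swap r/1=222/19651: DF=(1 − 222/19651·(0.987300))/(1+222/19651) = 4889/5000 ≈ 0.977800
step 3 [3y] swap r/1=300/29351: DF=(1 − 300/29351·(0.987300+0.977800))/(1+300/29351) = 97/100 ≈ 0.970000
step 4 [4y] swap r/1=640/38711: DF=(1 − 640/38711·(0.987300+0.977800+0.970000))/(1+640/38711) = 117/125 ≈ 0.936000
step 5 [5y] zero: DF = P = 8963/10000 ≈ 0.896300
step 6 [6y] bond c/1=17/200: DF=(530167/400000 − 17/200·(0.987300+0.977800+0.970000+0.936000+0.896300))/(1+17/200) = 8481/10000 ≈ 0.848100

1 1 9873/10000
2 2 4889/5000
3 3 97/100
4 4 117/125
5 5 8963/10000
6 6 8481/10000
s(6y) = (1/(8481/10000) − 1)/(6) = 1519/50886 ≈ 2.9851%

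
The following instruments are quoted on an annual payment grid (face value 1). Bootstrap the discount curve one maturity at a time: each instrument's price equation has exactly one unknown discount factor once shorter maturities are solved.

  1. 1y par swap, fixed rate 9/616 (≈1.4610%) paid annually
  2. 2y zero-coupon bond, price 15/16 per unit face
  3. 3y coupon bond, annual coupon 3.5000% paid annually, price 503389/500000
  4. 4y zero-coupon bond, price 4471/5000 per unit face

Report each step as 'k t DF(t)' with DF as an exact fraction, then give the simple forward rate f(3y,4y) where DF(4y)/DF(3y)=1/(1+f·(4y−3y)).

1 1 616/625
2 2 15/16
3 3 9077/10000
4 4 4471/5000
f(3y,4y) = ((9077/10000)/(4471/5000) − 1)/(1) = 135/8942 ≈ 1.5097%

step 1 [1y] swap r/1=9/616: DF=(1 − 9/616·(0))/(1+9/616) = 616/625 ≈ 0.985600
step 2 [2y] zero: DF = P = 15/16 ≈ 0.937500
step 3 [3y] bond c/1=7/200: DF=(503389/500000 − 7/200·(0.985600+0.937500))/(1+7/200) = 9077/10000 ≈ 0.907700
step 4 [4y] zero: DF = P = 4471/5000 ≈ 0.894200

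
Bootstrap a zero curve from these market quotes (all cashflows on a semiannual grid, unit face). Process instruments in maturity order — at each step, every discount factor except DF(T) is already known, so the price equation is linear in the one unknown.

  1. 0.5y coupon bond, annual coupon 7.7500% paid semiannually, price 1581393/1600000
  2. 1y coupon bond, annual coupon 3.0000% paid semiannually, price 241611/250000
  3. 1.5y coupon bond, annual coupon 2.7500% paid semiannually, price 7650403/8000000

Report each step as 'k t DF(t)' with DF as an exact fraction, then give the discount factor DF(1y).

step 1 [0.5y] bond c/2=31/800: DF=(1581393/1600000 − 31/800·(0))/(1+31/800) = 1903/2000 ≈ 0.951500
step 2 [1y] bond c/2=3/200: DF=(241611/250000 − 3/200·(0.951500))/(1+3/200) = 9381/10000 ≈ 0.938100
step 3 [1.5y] bond c/2=11/800: DF=(7650403/8000000 − 11/800·(0.951500+0.938100))/(1+11/800) = 9177/10000 ≈ 0.917700

1 1/2 1903/2000
2 1 9381/10000
3 3/2 9177/10000
DF(1y) = 9381/10000 ≈ 0.938100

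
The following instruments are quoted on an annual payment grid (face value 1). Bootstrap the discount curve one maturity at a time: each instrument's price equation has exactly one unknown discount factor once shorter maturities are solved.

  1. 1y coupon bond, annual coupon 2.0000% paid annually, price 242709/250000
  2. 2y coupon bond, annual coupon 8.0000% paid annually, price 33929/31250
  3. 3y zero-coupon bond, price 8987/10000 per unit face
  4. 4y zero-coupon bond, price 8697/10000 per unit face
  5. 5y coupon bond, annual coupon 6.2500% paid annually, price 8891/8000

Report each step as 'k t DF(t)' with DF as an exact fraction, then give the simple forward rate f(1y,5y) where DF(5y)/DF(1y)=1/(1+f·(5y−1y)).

1 1 4759/5000
2 2 2337/2500
3 3 8987/10000
4 4 8697/10000
5 5 831/1000
f(1y,5y) = ((4759/5000)/(831/1000) − 1)/(4) = 151/4155 ≈ 3.6342%

step 1 [1y] bond c/1=1/50: DF=(242709/250000 − 1/50·(0))/(1+1/50) = 4759/5000 ≈ 0.951800
step 2 [2y] bond c/1=2/25: DF=(33929/31250 − 2/25·(0.951800))/(1+2/25) = 2337/2500 ≈ 0.934800
step 3 [3y] zero: DF = P = 8987/10000 ≈ 0.898700
step 4 [4y] zero: DF = P = 8697/10000 ≈ 0.869700
step 5 [5y] bond c/1=1/16: DF=(8891/8000 − 1/16·(0.951800+0.934800+0.898700+0.869700))/(1+1/16) = 831/1000 ≈ 0.831000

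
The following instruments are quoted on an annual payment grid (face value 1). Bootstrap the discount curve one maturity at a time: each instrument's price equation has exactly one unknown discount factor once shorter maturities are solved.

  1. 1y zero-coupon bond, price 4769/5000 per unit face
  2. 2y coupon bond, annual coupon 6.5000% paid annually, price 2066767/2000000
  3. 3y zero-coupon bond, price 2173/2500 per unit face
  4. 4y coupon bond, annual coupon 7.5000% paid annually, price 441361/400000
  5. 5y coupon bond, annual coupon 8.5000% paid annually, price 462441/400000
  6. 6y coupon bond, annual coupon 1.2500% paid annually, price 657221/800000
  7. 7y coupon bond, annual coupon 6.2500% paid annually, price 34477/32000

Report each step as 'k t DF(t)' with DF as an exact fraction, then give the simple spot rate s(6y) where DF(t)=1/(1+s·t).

1 1 4769/5000
2 2 9121/10000
3 3 2173/2500
4 4 2089/2500
5 5 3929/5000
6 6 947/1250
7 7 1783/2500
s(6y) = (1/(947/1250) − 1)/(6) = 101/1894 ≈ 5.3326%

step 1 [1y] zero: DF = P = 4769/5000 ≈ 0.953800
step 2 [2y] bond c/1=13/200: DF=(2066767/2000000 − 13/200·(0.953800))/(1+13/200) = 9121/10000 ≈ 0.912100
step 3 [3y] zero: DF = P = 2173/2500 ≈ 0.869200
step 4 [4y] bond c/1=3/40: DF=(441361/400000 − 3/40·(0.953800+0.912100+0.869200))/(1+3/40) = 2089/2500 ≈ 0.835600
step 5 [5y] bond c/1=17/200: DF=(462441/400000 − 17/200·(0.953800+0.912100+0.869200+0.835600))/(1+17/200) = 3929/5000 ≈ 0.785800
step 6 [6y] bond c/1=1/80: DF=(657221/800000 − 1/80·(0.953800+0.912100+0.869200+0.835600+0.785800))/(1+1/80) = 947/1250 ≈ 0.757600
step 7 [7y] bond c/1=1/16: DF=(34477/32000 − 1/16·(0.953800+0.912100+0.869200+0.835600+0.785800+0.757600))/(1+1/16) = 1783/2500 ≈ 0.713200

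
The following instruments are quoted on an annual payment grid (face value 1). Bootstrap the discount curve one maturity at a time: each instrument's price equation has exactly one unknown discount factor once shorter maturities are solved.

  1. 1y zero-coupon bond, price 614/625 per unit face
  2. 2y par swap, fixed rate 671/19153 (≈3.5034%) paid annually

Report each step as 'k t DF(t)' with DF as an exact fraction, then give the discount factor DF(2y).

step 1 [1y] zero: DF = P = 614/625 ≈ 0.982400
step 2 [2y] swap r/1=671/19153: DF=(1 − 671/19153·(0.982400))/(1+671/19153) = 9329/10000 ≈ 0.932900

1 1 614/625
2 2 9329/10000
DF(2y) = 9329/10000 ≈ 0.932900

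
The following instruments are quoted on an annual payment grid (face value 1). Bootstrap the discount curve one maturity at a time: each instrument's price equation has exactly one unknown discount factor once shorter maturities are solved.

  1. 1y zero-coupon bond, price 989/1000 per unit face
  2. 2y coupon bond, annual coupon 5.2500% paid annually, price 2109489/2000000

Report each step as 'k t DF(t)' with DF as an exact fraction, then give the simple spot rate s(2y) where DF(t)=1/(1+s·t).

step 1 [1y] zero: DF = P = 989/1000 ≈ 0.989000
step 2 [2y] bond c/1=21/400: DF=(2109489/2000000 − 21/400·(0.989000))/(1+21/400) = 1191/1250 ≈ 0.952800

1 1 989/1000
2 2 1191/1250
s(2y) = (1/(1191/1250) − 1)/(2) = 59/2382 ≈ 2.4769%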